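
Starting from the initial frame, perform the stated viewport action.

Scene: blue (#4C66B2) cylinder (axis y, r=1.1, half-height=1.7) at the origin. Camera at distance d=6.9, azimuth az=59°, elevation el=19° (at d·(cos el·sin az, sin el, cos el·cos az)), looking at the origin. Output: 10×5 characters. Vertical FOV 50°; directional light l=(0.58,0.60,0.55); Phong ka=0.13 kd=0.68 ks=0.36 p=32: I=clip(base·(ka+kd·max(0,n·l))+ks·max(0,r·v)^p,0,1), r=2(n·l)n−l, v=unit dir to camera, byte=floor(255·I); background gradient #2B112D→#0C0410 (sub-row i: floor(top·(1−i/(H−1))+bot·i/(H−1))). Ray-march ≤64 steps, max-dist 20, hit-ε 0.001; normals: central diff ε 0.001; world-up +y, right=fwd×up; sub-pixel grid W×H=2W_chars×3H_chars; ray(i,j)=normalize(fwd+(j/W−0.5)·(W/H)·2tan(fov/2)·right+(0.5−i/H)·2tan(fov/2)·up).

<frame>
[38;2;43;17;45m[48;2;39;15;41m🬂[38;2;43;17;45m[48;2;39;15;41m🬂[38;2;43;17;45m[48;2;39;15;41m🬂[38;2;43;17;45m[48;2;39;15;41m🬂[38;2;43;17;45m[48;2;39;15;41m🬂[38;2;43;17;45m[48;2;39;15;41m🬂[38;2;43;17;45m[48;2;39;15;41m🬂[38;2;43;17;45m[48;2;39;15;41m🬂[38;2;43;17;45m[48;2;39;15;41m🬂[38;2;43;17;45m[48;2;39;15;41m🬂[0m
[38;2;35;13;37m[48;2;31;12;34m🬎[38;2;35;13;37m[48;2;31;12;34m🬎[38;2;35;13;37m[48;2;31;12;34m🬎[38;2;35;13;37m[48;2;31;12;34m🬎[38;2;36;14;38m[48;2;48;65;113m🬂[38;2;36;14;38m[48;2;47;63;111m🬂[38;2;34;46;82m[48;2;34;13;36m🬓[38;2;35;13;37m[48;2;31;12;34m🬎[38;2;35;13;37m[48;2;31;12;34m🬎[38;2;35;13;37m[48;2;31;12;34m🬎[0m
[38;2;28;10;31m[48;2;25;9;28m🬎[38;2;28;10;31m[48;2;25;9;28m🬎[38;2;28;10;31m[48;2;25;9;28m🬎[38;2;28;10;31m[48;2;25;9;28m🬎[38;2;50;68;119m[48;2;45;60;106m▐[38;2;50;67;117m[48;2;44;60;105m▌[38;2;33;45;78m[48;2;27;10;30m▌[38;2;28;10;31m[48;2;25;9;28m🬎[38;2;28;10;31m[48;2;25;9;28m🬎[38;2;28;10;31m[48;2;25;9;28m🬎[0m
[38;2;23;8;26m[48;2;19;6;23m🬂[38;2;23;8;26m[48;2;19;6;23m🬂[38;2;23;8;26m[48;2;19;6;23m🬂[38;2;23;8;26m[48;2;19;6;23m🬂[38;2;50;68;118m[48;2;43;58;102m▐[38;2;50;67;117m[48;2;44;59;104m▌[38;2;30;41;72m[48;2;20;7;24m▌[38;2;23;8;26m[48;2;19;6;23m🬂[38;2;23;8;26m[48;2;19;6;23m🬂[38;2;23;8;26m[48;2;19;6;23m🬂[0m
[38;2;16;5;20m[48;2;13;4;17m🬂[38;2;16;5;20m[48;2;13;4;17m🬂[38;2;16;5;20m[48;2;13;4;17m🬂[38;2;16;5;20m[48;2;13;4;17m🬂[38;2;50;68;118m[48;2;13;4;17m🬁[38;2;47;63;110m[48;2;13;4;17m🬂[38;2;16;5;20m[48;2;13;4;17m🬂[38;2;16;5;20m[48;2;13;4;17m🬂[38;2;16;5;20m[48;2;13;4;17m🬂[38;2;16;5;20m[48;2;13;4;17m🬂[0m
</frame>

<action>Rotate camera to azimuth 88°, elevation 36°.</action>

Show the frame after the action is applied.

<frame>
[38;2;43;17;45m[48;2;39;15;41m🬂[38;2;43;17;45m[48;2;39;15;41m🬂[38;2;43;17;45m[48;2;39;15;41m🬂[38;2;43;17;45m[48;2;39;15;41m🬂[38;2;43;17;45m[48;2;39;15;41m🬂[38;2;43;17;45m[48;2;39;15;41m🬂[38;2;43;17;45m[48;2;39;15;41m🬂[38;2;43;17;45m[48;2;39;15;41m🬂[38;2;43;17;45m[48;2;39;15;41m🬂[38;2;43;17;45m[48;2;39;15;41m🬂[0m
[38;2;35;13;37m[48;2;31;12;34m🬎[38;2;35;13;37m[48;2;31;12;34m🬎[38;2;35;13;37m[48;2;31;12;34m🬎[38;2;40;54;95m[48;2;33;13;36m🬇[38;2;36;14;38m[48;2;42;56;99m🬀[38;2;40;54;95m[48;2;40;54;95m [38;2;40;54;95m[48;2;30;16;38m🬋[38;2;35;13;37m[48;2;31;12;34m🬎[38;2;35;13;37m[48;2;31;12;34m🬎[38;2;35;13;37m[48;2;31;12;34m🬎[0m
[38;2;28;10;31m[48;2;25;9;28m🬎[38;2;28;10;31m[48;2;25;9;28m🬎[38;2;28;10;31m[48;2;25;9;28m🬎[38;2;28;10;31m[48;2;25;9;28m🬎[38;2;51;68;119m[48;2;47;63;111m▌[38;2;40;54;95m[48;2;30;41;71m▌[38;2;15;20;36m[48;2;27;10;30m▌[38;2;28;10;31m[48;2;25;9;28m🬎[38;2;28;10;31m[48;2;25;9;28m🬎[38;2;28;10;31m[48;2;25;9;28m🬎[0m
[38;2;23;8;26m[48;2;19;6;23m🬂[38;2;23;8;26m[48;2;19;6;23m🬂[38;2;23;8;26m[48;2;19;6;23m🬂[38;2;23;8;26m[48;2;19;6;23m🬂[38;2;50;67;118m[48;2;48;64;113m▌[38;2;40;54;95m[48;2;28;38;67m▌[38;2;20;7;24m[48;2;9;13;24m▐[38;2;23;8;26m[48;2;19;6;23m🬂[38;2;23;8;26m[48;2;19;6;23m🬂[38;2;23;8;26m[48;2;19;6;23m🬂[0m
[38;2;16;5;20m[48;2;13;4;17m🬂[38;2;16;5;20m[48;2;13;4;17m🬂[38;2;16;5;20m[48;2;13;4;17m🬂[38;2;16;5;20m[48;2;13;4;17m🬂[38;2;16;5;20m[48;2;13;4;17m🬂[38;2;40;54;95m[48;2;13;4;17m🬀[38;2;16;5;20m[48;2;13;4;17m🬂[38;2;16;5;20m[48;2;13;4;17m🬂[38;2;16;5;20m[48;2;13;4;17m🬂[38;2;16;5;20m[48;2;13;4;17m🬂[0m
</frame>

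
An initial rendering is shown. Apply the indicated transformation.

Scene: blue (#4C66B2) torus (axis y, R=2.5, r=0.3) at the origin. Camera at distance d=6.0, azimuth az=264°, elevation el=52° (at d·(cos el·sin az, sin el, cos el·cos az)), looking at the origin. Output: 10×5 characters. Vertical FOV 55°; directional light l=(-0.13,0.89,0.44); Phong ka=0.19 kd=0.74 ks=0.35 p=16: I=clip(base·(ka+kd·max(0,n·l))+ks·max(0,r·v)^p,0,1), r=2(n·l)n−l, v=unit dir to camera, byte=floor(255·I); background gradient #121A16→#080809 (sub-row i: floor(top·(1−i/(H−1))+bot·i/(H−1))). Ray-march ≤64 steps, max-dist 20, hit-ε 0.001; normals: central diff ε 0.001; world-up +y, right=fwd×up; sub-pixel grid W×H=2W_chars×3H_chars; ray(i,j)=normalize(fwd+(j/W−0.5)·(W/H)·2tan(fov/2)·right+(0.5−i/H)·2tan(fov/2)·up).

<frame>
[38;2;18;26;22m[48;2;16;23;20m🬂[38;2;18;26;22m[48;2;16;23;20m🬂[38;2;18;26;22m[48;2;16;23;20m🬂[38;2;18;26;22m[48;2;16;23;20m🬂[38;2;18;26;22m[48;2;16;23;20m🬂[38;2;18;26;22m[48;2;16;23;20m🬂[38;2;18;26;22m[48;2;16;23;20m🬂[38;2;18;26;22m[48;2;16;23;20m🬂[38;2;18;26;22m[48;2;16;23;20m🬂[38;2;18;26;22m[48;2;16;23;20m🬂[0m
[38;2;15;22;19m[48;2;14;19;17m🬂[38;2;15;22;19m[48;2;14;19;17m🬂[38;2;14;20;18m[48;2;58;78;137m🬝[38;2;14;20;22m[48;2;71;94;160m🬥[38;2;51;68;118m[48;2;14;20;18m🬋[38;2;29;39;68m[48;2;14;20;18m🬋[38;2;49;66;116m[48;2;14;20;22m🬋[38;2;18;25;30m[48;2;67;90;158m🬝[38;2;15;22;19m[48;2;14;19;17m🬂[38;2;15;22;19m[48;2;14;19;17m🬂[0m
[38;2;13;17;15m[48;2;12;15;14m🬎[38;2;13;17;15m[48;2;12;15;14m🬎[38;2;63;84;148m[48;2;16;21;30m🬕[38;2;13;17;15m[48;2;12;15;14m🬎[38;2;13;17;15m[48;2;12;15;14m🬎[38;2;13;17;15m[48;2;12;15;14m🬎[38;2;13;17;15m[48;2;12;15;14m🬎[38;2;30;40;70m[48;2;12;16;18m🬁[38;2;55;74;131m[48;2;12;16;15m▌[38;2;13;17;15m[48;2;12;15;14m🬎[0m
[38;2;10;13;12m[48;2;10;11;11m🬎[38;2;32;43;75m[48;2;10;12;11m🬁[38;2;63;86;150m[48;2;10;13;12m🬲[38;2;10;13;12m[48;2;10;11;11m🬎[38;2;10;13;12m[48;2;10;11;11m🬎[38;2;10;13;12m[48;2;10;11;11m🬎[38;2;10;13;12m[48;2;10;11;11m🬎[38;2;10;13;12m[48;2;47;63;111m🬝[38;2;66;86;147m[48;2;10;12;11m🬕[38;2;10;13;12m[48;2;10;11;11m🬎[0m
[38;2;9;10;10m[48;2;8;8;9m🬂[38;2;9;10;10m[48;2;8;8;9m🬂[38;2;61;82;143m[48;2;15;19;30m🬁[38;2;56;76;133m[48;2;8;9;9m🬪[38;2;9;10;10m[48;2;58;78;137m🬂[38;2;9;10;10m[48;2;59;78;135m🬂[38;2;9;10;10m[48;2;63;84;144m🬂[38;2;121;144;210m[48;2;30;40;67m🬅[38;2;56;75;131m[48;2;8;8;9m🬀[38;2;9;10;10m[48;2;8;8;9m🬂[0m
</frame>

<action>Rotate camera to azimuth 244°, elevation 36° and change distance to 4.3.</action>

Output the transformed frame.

<frame>
[38;2;18;26;22m[48;2;16;23;20m🬂[38;2;18;26;22m[48;2;16;23;20m🬂[38;2;18;26;22m[48;2;16;23;20m🬂[38;2;18;26;22m[48;2;16;23;20m🬂[38;2;18;26;22m[48;2;16;23;20m🬂[38;2;18;26;22m[48;2;16;23;20m🬂[38;2;18;26;22m[48;2;16;23;20m🬂[38;2;18;26;22m[48;2;16;23;20m🬂[38;2;18;26;22m[48;2;16;23;20m🬂[38;2;18;26;22m[48;2;16;23;20m🬂[0m
[38;2;15;22;19m[48;2;14;19;17m🬂[38;2;15;22;19m[48;2;14;19;17m🬂[38;2;15;21;18m[48;2;70;92;155m🬎[38;2;20;28;39m[48;2;78;99;163m🬰[38;2;66;84;133m[48;2;14;20;22m🬋[38;2;38;52;90m[48;2;14;20;18m🬋[38;2;14;20;26m[48;2;46;62;108m🬰[38;2;64;86;151m[48;2;16;23;29m🬃[38;2;50;67;116m[48;2;14;20;18m🬏[38;2;15;22;19m[48;2;14;19;17m🬂[0m
[38;2;13;17;15m[48;2;62;84;147m🬆[38;2;60;80;140m[48;2;12;15;14m🬝[38;2;44;59;103m[48;2;12;16;14m🬀[38;2;13;17;15m[48;2;12;15;14m🬎[38;2;13;17;15m[48;2;12;15;14m🬎[38;2;13;17;15m[48;2;12;15;14m🬎[38;2;13;17;15m[48;2;12;15;14m🬎[38;2;13;17;15m[48;2;12;15;14m🬎[38;2;32;43;75m[48;2;13;17;21m🬁[38;2;20;27;42m[48;2;58;78;136m🬔[0m
[38;2;69;92;161m[48;2;62;84;148m▐[38;2;46;61;108m[48;2;10;12;12m🬐[38;2;10;13;12m[48;2;10;11;11m🬎[38;2;10;13;12m[48;2;10;11;11m🬎[38;2;10;13;12m[48;2;10;11;11m🬎[38;2;10;13;12m[48;2;10;11;11m🬎[38;2;10;13;12m[48;2;10;11;11m🬎[38;2;10;13;12m[48;2;10;11;11m🬎[38;2;10;13;12m[48;2;10;11;11m🬎[38;2;14;19;30m[48;2;46;62;109m▌[0m
[38;2;57;78;136m[48;2;37;50;88m🬨[38;2;64;86;151m[48;2;9;10;10m🬺[38;2;8;9;9m[48;2;64;86;151m🬎[38;2;9;10;10m[48;2;8;8;9m🬂[38;2;9;10;10m[48;2;8;8;9m🬂[38;2;9;10;10m[48;2;8;8;9m🬂[38;2;9;10;10m[48;2;8;8;9m🬂[38;2;8;9;9m[48;2;52;71;123m🬝[38;2;8;9;9m[48;2;62;82;141m🬆[38;2;60;81;140m[48;2;114;136;201m🬥[0m
</frame>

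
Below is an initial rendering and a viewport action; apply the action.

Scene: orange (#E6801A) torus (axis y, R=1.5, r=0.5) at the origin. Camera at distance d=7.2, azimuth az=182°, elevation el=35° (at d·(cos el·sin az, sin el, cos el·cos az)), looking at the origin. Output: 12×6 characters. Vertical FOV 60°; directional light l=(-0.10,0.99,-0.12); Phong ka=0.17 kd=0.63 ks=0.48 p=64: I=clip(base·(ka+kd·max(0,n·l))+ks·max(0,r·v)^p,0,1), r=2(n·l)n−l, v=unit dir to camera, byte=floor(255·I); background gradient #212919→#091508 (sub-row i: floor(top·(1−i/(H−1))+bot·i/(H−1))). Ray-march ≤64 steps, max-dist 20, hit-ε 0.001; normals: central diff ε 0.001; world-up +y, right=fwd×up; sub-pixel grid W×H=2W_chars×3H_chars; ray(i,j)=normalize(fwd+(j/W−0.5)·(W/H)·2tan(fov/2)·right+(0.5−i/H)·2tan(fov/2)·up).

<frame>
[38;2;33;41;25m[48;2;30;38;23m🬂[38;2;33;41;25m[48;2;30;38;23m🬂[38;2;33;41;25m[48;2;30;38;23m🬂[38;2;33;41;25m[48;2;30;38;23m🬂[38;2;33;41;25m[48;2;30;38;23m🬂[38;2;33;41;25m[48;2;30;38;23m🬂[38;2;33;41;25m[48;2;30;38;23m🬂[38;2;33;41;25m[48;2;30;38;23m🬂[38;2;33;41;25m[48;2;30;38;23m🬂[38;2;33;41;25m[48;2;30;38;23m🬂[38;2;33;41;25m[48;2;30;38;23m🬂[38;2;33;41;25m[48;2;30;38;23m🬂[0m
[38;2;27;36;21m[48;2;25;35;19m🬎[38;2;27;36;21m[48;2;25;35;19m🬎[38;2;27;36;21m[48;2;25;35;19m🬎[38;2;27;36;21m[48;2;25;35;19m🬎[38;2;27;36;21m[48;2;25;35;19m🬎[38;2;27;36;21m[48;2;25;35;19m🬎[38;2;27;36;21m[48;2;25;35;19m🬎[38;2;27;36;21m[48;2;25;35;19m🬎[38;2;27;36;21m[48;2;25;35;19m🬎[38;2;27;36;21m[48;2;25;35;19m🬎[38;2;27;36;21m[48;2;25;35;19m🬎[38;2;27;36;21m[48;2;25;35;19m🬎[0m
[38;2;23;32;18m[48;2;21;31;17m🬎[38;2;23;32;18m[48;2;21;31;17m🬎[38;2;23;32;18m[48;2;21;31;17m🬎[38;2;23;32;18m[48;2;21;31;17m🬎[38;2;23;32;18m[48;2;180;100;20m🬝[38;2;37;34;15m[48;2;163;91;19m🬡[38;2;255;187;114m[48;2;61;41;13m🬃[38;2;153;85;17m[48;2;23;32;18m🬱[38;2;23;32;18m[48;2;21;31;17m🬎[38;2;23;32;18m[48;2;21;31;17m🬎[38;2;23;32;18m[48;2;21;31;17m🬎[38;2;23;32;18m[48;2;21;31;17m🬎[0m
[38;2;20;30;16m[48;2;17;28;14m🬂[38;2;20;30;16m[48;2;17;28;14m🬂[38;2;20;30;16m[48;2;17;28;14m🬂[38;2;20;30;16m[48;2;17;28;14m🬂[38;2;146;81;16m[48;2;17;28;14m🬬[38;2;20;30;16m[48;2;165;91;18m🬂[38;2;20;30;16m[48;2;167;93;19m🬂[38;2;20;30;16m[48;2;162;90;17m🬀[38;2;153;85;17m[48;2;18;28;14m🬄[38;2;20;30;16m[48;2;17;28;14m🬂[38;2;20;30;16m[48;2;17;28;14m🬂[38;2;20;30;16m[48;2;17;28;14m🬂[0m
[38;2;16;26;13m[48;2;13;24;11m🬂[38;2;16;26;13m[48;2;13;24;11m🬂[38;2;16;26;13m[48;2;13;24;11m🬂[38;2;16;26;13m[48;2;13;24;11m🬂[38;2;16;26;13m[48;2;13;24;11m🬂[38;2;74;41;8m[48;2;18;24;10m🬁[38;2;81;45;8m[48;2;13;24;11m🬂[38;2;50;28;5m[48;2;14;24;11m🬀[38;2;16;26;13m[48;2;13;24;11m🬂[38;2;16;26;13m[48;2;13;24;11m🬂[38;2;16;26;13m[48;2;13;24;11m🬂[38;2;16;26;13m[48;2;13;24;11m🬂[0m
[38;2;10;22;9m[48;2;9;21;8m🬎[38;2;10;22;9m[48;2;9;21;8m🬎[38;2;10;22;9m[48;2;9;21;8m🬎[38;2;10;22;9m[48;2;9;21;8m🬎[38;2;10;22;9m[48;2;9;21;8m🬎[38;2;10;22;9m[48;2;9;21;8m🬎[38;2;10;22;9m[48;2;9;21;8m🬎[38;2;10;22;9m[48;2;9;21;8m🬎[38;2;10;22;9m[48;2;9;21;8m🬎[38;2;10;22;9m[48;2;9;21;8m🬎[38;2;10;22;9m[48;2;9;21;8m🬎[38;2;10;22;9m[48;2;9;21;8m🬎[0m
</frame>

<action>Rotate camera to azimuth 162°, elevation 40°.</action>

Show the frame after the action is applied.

<frame>
[38;2;33;41;25m[48;2;30;38;23m🬂[38;2;33;41;25m[48;2;30;38;23m🬂[38;2;33;41;25m[48;2;30;38;23m🬂[38;2;33;41;25m[48;2;30;38;23m🬂[38;2;33;41;25m[48;2;30;38;23m🬂[38;2;33;41;25m[48;2;30;38;23m🬂[38;2;33;41;25m[48;2;30;38;23m🬂[38;2;33;41;25m[48;2;30;38;23m🬂[38;2;33;41;25m[48;2;30;38;23m🬂[38;2;33;41;25m[48;2;30;38;23m🬂[38;2;33;41;25m[48;2;30;38;23m🬂[38;2;33;41;25m[48;2;30;38;23m🬂[0m
[38;2;27;36;21m[48;2;25;35;19m🬎[38;2;27;36;21m[48;2;25;35;19m🬎[38;2;27;36;21m[48;2;25;35;19m🬎[38;2;27;36;21m[48;2;25;35;19m🬎[38;2;27;36;21m[48;2;25;35;19m🬎[38;2;27;36;21m[48;2;25;35;19m🬎[38;2;27;36;21m[48;2;25;35;19m🬎[38;2;27;36;21m[48;2;25;35;19m🬎[38;2;27;36;21m[48;2;25;35;19m🬎[38;2;27;36;21m[48;2;25;35;19m🬎[38;2;27;36;21m[48;2;25;35;19m🬎[38;2;27;36;21m[48;2;25;35;19m🬎[0m
[38;2;23;32;18m[48;2;21;31;17m🬎[38;2;23;32;18m[48;2;21;31;17m🬎[38;2;23;32;18m[48;2;21;31;17m🬎[38;2;23;32;18m[48;2;21;31;17m🬎[38;2;23;32;18m[48;2;182;101;20m🬝[38;2;29;29;14m[48;2;159;89;19m🬡[38;2;31;27;11m[48;2;150;83;16m🬰[38;2;172;96;19m[48;2;41;37;16m🬢[38;2;23;32;18m[48;2;21;31;17m🬎[38;2;23;32;18m[48;2;21;31;17m🬎[38;2;23;32;18m[48;2;21;31;17m🬎[38;2;23;32;18m[48;2;21;31;17m🬎[0m
[38;2;20;30;16m[48;2;17;28;14m🬂[38;2;20;30;16m[48;2;17;28;14m🬂[38;2;20;30;16m[48;2;17;28;14m🬂[38;2;20;30;16m[48;2;17;28;14m🬂[38;2;151;84;16m[48;2;17;28;14m🬬[38;2;171;95;19m[48;2;19;29;15m🬱[38;2;19;29;15m[48;2;245;179;100m🬎[38;2;20;30;16m[48;2;168;93;18m🬀[38;2;160;89;17m[48;2;18;28;14m🬄[38;2;20;30;16m[48;2;17;28;14m🬂[38;2;20;30;16m[48;2;17;28;14m🬂[38;2;20;30;16m[48;2;17;28;14m🬂[0m
[38;2;16;26;13m[48;2;13;24;11m🬂[38;2;16;26;13m[48;2;13;24;11m🬂[38;2;16;26;13m[48;2;13;24;11m🬂[38;2;16;26;13m[48;2;13;24;11m🬂[38;2;16;26;13m[48;2;13;24;11m🬂[38;2;91;50;9m[48;2;13;24;11m🬂[38;2;114;63;12m[48;2;13;24;11m🬂[38;2;89;49;10m[48;2;14;24;11m🬀[38;2;16;26;13m[48;2;13;24;11m🬂[38;2;16;26;13m[48;2;13;24;11m🬂[38;2;16;26;13m[48;2;13;24;11m🬂[38;2;16;26;13m[48;2;13;24;11m🬂[0m
[38;2;10;22;9m[48;2;9;21;8m🬎[38;2;10;22;9m[48;2;9;21;8m🬎[38;2;10;22;9m[48;2;9;21;8m🬎[38;2;10;22;9m[48;2;9;21;8m🬎[38;2;10;22;9m[48;2;9;21;8m🬎[38;2;10;22;9m[48;2;9;21;8m🬎[38;2;10;22;9m[48;2;9;21;8m🬎[38;2;10;22;9m[48;2;9;21;8m🬎[38;2;10;22;9m[48;2;9;21;8m🬎[38;2;10;22;9m[48;2;9;21;8m🬎[38;2;10;22;9m[48;2;9;21;8m🬎[38;2;10;22;9m[48;2;9;21;8m🬎[0m
</frame>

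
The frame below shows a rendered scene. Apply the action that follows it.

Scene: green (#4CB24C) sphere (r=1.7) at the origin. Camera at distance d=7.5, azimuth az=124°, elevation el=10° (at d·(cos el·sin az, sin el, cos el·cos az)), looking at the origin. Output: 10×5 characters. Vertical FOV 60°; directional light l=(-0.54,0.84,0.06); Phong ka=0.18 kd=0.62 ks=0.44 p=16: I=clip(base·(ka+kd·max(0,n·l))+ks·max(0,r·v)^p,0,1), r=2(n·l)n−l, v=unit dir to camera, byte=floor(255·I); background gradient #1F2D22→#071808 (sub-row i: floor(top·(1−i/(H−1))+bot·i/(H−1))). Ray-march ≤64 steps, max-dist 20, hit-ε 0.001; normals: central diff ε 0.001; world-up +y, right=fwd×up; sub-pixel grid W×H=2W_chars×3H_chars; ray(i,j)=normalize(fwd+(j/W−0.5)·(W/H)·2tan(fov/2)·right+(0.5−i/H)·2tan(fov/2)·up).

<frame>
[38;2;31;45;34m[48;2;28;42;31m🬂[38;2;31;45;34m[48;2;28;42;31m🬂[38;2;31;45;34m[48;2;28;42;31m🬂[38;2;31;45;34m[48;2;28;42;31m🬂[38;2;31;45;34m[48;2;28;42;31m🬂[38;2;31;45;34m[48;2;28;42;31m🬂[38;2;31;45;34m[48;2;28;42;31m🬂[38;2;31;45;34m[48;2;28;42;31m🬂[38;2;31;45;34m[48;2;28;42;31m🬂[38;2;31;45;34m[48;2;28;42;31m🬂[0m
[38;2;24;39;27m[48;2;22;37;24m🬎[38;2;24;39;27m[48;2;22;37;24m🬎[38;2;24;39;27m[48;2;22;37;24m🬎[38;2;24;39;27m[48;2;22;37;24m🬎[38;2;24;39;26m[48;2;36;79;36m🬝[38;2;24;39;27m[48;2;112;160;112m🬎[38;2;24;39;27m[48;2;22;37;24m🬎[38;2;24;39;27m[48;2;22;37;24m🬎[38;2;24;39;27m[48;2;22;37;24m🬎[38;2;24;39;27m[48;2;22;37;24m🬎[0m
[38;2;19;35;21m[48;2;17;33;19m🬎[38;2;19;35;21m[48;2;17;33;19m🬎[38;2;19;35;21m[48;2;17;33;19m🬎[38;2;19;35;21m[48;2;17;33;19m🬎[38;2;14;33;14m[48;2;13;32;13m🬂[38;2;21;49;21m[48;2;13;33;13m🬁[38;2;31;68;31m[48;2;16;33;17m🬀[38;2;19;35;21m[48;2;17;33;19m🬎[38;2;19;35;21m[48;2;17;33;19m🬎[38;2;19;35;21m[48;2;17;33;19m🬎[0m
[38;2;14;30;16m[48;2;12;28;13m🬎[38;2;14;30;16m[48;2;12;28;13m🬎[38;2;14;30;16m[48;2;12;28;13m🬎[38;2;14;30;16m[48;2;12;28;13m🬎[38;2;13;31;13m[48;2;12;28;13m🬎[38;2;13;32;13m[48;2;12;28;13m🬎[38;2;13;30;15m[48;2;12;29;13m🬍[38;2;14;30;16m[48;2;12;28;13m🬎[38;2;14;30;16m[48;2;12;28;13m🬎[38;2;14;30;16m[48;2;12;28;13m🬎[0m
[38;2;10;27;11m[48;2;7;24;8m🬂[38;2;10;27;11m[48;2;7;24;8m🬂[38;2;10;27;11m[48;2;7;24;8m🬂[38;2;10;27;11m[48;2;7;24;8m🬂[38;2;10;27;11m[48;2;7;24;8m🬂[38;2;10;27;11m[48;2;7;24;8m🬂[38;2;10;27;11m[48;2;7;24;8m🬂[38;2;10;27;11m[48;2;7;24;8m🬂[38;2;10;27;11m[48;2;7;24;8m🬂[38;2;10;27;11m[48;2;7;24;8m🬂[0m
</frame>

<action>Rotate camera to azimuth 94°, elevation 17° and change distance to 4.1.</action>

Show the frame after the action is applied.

<frame>
[38;2;31;45;34m[48;2;28;42;31m🬂[38;2;31;45;34m[48;2;28;42;31m🬂[38;2;31;45;34m[48;2;28;42;31m🬂[38;2;31;45;34m[48;2;28;42;31m🬂[38;2;33;56;35m[48;2;91;143;91m🬝[38;2;30;44;33m[48;2;102;154;102m🬎[38;2;45;102;45m[48;2;29;43;32m🬏[38;2;31;45;34m[48;2;28;42;31m🬂[38;2;31;45;34m[48;2;28;42;31m🬂[38;2;31;45;34m[48;2;28;42;31m🬂[0m
[38;2;24;39;27m[48;2;22;37;24m🬎[38;2;24;39;27m[48;2;22;37;24m🬎[38;2;24;39;26m[48;2;21;49;21m🬝[38;2;40;83;40m[48;2;21;46;21m🬁[38;2;60;98;60m[48;2;17;41;17m🬂[38;2;62;99;62m[48;2;16;39;16m🬂[38;2;42;82;42m[48;2;18;42;18m🬂[38;2;24;57;24m[48;2;21;40;23m🬃[38;2;24;39;27m[48;2;22;37;24m🬎[38;2;24;39;27m[48;2;22;37;24m🬎[0m
[38;2;19;35;21m[48;2;17;33;19m🬎[38;2;19;35;21m[48;2;17;33;19m🬎[38;2;18;34;20m[48;2;13;32;13m▌[38;2;13;32;13m[48;2;13;32;13m [38;2;13;32;13m[48;2;13;32;13m [38;2;13;32;13m[48;2;13;32;13m [38;2;13;32;13m[48;2;13;32;13m [38;2;13;32;13m[48;2;13;32;13m [38;2;19;35;21m[48;2;17;33;19m🬎[38;2;19;35;21m[48;2;17;33;19m🬎[0m
[38;2;14;30;16m[48;2;12;28;13m🬎[38;2;14;30;16m[48;2;12;28;13m🬎[38;2;14;30;16m[48;2;12;30;13m🬄[38;2;13;32;13m[48;2;13;32;13m [38;2;13;32;13m[48;2;13;32;13m [38;2;13;32;13m[48;2;13;32;13m [38;2;13;32;13m[48;2;13;32;13m [38;2;13;32;13m[48;2;12;28;13m🬝[38;2;14;30;16m[48;2;12;28;13m🬎[38;2;14;30;16m[48;2;12;28;13m🬎[0m
[38;2;10;27;11m[48;2;7;24;8m🬂[38;2;10;27;11m[48;2;7;24;8m🬂[38;2;10;27;11m[48;2;7;24;8m🬂[38;2;13;32;13m[48;2;8;25;9m🬁[38;2;13;32;13m[48;2;7;24;8m🬎[38;2;13;32;13m[48;2;7;24;8m🬎[38;2;13;32;13m[48;2;7;24;8m🬆[38;2;10;27;11m[48;2;7;24;8m🬂[38;2;10;27;11m[48;2;7;24;8m🬂[38;2;10;27;11m[48;2;7;24;8m🬂[0m
</frame>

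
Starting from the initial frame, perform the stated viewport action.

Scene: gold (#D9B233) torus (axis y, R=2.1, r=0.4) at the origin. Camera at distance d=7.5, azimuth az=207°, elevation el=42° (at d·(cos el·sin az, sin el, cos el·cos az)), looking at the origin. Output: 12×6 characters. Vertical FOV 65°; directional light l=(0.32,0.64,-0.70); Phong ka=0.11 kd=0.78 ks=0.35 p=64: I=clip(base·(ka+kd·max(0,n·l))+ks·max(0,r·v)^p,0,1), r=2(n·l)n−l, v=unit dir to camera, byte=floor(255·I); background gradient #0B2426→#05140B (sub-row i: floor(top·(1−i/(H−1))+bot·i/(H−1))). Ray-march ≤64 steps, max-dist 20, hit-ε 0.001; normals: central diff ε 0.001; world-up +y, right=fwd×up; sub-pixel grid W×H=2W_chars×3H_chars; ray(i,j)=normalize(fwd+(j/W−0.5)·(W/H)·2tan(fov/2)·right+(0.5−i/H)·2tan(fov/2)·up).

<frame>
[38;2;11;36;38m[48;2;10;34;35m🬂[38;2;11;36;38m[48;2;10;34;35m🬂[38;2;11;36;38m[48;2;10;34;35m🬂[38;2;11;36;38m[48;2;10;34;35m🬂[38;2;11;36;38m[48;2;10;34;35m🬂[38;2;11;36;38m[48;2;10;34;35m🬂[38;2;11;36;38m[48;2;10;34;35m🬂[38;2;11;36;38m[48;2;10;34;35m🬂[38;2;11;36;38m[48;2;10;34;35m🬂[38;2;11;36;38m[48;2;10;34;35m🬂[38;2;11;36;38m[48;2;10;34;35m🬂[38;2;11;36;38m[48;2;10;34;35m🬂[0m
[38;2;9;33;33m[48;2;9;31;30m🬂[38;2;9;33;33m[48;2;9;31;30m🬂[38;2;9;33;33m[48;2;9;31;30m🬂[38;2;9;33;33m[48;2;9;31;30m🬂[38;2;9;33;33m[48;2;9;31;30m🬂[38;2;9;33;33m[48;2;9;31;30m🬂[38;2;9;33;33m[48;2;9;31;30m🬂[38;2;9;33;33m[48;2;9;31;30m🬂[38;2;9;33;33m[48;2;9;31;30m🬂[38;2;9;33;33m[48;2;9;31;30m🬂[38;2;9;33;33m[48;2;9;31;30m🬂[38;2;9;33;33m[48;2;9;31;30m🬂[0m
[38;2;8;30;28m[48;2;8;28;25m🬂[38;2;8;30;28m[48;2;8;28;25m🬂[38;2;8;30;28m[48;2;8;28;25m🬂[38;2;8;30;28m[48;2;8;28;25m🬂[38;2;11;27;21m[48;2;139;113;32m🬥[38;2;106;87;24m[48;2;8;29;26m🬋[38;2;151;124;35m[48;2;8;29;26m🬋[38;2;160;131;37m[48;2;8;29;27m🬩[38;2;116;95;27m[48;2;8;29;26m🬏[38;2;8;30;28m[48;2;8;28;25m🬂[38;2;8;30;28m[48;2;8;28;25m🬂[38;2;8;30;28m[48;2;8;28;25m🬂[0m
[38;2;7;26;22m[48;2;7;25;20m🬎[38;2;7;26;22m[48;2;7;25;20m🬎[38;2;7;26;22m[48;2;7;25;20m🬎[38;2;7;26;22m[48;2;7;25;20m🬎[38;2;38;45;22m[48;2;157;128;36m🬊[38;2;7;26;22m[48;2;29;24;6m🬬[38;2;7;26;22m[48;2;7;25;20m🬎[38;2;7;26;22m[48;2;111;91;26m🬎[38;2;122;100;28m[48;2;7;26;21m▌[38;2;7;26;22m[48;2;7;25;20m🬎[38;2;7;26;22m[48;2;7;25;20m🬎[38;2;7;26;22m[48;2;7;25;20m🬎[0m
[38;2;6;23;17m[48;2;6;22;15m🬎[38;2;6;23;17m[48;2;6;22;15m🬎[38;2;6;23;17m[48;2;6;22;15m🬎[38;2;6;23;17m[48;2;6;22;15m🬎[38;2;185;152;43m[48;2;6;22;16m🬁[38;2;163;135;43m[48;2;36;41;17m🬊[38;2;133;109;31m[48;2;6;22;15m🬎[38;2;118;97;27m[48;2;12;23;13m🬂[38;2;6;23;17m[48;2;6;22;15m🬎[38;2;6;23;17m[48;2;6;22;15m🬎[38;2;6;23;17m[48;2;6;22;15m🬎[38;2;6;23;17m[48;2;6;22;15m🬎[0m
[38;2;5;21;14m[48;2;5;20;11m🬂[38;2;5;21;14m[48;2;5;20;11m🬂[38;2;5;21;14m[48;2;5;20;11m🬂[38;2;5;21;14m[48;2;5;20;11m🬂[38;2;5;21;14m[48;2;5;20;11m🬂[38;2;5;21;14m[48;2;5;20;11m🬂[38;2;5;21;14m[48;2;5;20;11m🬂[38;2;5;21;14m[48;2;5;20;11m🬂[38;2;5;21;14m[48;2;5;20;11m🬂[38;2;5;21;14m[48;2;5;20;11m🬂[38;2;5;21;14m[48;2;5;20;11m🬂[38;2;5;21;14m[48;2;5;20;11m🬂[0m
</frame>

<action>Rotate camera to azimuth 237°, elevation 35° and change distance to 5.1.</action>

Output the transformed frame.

<frame>
[38;2;11;36;38m[48;2;10;34;35m🬂[38;2;11;36;38m[48;2;10;34;35m🬂[38;2;11;36;38m[48;2;10;34;35m🬂[38;2;11;36;38m[48;2;10;34;35m🬂[38;2;11;36;38m[48;2;10;34;35m🬂[38;2;11;36;38m[48;2;10;34;35m🬂[38;2;11;36;38m[48;2;10;34;35m🬂[38;2;11;36;38m[48;2;10;34;35m🬂[38;2;11;36;38m[48;2;10;34;35m🬂[38;2;11;36;38m[48;2;10;34;35m🬂[38;2;11;36;38m[48;2;10;34;35m🬂[38;2;11;36;38m[48;2;10;34;35m🬂[0m
[38;2;9;33;33m[48;2;9;31;30m🬂[38;2;9;33;33m[48;2;9;31;30m🬂[38;2;9;33;33m[48;2;9;31;30m🬂[38;2;9;33;33m[48;2;9;31;30m🬂[38;2;9;33;33m[48;2;9;31;30m🬂[38;2;9;33;33m[48;2;9;31;30m🬂[38;2;9;33;33m[48;2;9;31;30m🬂[38;2;9;33;33m[48;2;9;31;30m🬂[38;2;9;33;33m[48;2;9;31;30m🬂[38;2;9;33;33m[48;2;9;31;30m🬂[38;2;9;33;33m[48;2;9;31;30m🬂[38;2;9;33;33m[48;2;9;31;30m🬂[0m
[38;2;8;30;28m[48;2;8;28;25m🬂[38;2;8;30;28m[48;2;8;28;25m🬂[38;2;8;30;28m[48;2;8;28;25m🬂[38;2;11;27;21m[48;2;129;106;30m🬥[38;2;14;25;18m[48;2;51;42;12m🬸[38;2;117;96;27m[48;2;15;23;15m🬂[38;2;134;110;31m[48;2;27;33;17m🬂[38;2;147;121;35m[48;2;8;28;26m🬌[38;2;8;30;28m[48;2;166;136;38m🬂[38;2;138;113;32m[48;2;8;29;26m🬏[38;2;8;30;28m[48;2;8;28;25m🬂[38;2;8;30;28m[48;2;8;28;25m🬂[0m
[38;2;7;26;22m[48;2;7;25;20m🬎[38;2;7;26;22m[48;2;7;25;20m🬎[38;2;7;26;21m[48;2;175;143;40m▌[38;2;42;34;9m[48;2;109;90;25m🬊[38;2;7;26;22m[48;2;7;25;20m🬎[38;2;7;26;22m[48;2;7;25;20m🬎[38;2;7;26;22m[48;2;7;25;20m🬎[38;2;7;26;22m[48;2;7;25;20m🬎[38;2;165;135;38m[48;2;7;26;21m▐[38;2;147;120;34m[48;2;70;57;16m▌[38;2;7;26;22m[48;2;7;25;20m🬎[38;2;7;26;22m[48;2;7;25;20m🬎[0m
[38;2;6;23;17m[48;2;6;22;15m🬎[38;2;6;23;17m[48;2;6;22;15m🬎[38;2;172;141;40m[48;2;6;22;16m🬁[38;2;161;133;44m[48;2;6;22;15m🬬[38;2;108;88;25m[48;2;144;119;35m🬂[38;2;6;24;18m[48;2;133;109;31m🬂[38;2;6;24;18m[48;2;126;103;29m🬂[38;2;6;24;18m[48;2;115;94;26m🬀[38;2;110;90;25m[48;2;43;35;9m🬎[38;2;84;69;19m[48;2;14;22;11m🬀[38;2;6;23;17m[48;2;6;22;15m🬎[38;2;6;23;17m[48;2;6;22;15m🬎[0m
[38;2;5;21;14m[48;2;5;20;11m🬂[38;2;5;21;14m[48;2;5;20;11m🬂[38;2;5;21;14m[48;2;5;20;11m🬂[38;2;5;21;14m[48;2;5;20;11m🬂[38;2;87;72;20m[48;2;5;20;11m🬂[38;2;98;80;22m[48;2;5;20;11m🬂[38;2;82;67;18m[48;2;5;20;11m🬂[38;2;58;47;13m[48;2;10;21;10m🬀[38;2;23;19;5m[48;2;5;20;12m🬀[38;2;5;21;14m[48;2;5;20;11m🬂[38;2;5;21;14m[48;2;5;20;11m🬂[38;2;5;21;14m[48;2;5;20;11m🬂[0m
</frame>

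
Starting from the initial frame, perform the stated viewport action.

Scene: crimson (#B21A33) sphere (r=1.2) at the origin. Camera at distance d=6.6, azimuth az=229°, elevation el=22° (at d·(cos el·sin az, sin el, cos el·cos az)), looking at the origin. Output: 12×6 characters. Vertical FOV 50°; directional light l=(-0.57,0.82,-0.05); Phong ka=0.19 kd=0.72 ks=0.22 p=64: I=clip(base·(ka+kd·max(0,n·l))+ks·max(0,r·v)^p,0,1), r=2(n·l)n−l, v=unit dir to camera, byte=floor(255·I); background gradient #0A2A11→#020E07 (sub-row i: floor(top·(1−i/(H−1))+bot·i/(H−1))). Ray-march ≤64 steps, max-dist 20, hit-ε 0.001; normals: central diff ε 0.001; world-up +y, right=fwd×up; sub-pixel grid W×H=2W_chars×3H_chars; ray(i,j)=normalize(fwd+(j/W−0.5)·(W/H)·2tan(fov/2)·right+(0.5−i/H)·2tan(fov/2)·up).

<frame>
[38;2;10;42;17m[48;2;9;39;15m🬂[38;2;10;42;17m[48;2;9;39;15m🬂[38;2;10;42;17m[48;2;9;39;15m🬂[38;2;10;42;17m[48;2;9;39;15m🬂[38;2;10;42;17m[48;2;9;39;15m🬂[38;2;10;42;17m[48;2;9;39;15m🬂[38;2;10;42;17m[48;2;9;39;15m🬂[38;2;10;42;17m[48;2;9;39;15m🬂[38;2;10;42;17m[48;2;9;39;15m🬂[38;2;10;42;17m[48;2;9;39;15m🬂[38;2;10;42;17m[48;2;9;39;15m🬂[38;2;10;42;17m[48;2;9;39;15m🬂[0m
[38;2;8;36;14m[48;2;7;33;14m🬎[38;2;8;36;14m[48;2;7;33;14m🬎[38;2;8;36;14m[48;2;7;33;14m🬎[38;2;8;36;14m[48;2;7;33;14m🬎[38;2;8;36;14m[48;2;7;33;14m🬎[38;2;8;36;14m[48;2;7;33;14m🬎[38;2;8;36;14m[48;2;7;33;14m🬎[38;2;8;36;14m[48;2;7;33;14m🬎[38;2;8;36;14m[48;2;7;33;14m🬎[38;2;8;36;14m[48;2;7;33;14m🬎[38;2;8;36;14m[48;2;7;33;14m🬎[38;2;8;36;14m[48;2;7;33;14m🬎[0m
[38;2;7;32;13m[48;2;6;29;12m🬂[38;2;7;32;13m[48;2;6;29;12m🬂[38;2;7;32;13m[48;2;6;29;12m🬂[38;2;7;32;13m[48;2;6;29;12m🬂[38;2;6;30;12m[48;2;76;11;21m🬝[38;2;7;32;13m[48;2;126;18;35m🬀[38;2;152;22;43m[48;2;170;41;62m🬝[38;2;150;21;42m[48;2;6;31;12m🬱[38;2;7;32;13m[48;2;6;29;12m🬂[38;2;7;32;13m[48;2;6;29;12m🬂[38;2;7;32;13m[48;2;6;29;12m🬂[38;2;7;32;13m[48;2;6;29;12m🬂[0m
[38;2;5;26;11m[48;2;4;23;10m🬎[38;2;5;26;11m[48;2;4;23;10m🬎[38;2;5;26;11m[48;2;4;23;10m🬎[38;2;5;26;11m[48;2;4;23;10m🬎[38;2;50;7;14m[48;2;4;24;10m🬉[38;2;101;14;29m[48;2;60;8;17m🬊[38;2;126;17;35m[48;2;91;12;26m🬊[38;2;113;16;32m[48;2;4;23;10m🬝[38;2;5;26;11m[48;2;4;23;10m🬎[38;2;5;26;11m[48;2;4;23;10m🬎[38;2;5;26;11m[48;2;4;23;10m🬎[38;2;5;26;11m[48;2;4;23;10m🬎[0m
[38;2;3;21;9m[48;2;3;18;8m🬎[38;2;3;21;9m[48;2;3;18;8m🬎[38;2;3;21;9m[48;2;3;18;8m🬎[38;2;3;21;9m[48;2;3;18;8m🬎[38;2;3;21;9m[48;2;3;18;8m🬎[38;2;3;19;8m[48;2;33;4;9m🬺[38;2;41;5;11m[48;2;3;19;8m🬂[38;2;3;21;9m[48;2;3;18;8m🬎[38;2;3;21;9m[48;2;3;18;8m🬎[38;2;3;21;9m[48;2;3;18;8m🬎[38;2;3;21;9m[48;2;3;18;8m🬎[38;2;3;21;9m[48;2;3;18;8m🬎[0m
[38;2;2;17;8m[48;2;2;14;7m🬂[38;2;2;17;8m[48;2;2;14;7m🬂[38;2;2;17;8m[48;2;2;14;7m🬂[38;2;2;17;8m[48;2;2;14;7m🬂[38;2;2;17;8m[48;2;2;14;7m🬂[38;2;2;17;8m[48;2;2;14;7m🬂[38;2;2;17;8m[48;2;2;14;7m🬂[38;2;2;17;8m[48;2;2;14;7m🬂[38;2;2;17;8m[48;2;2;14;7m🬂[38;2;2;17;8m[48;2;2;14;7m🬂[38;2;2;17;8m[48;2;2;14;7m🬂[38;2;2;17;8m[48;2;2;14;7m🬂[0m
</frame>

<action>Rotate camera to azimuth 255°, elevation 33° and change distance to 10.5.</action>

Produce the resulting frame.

<frame>
[38;2;10;42;17m[48;2;9;39;15m🬂[38;2;10;42;17m[48;2;9;39;15m🬂[38;2;10;42;17m[48;2;9;39;15m🬂[38;2;10;42;17m[48;2;9;39;15m🬂[38;2;10;42;17m[48;2;9;39;15m🬂[38;2;10;42;17m[48;2;9;39;15m🬂[38;2;10;42;17m[48;2;9;39;15m🬂[38;2;10;42;17m[48;2;9;39;15m🬂[38;2;10;42;17m[48;2;9;39;15m🬂[38;2;10;42;17m[48;2;9;39;15m🬂[38;2;10;42;17m[48;2;9;39;15m🬂[38;2;10;42;17m[48;2;9;39;15m🬂[0m
[38;2;8;36;14m[48;2;7;33;14m🬎[38;2;8;36;14m[48;2;7;33;14m🬎[38;2;8;36;14m[48;2;7;33;14m🬎[38;2;8;36;14m[48;2;7;33;14m🬎[38;2;8;36;14m[48;2;7;33;14m🬎[38;2;8;36;14m[48;2;7;33;14m🬎[38;2;8;36;14m[48;2;7;33;14m🬎[38;2;8;36;14m[48;2;7;33;14m🬎[38;2;8;36;14m[48;2;7;33;14m🬎[38;2;8;36;14m[48;2;7;33;14m🬎[38;2;8;36;14m[48;2;7;33;14m🬎[38;2;8;36;14m[48;2;7;33;14m🬎[0m
[38;2;7;32;13m[48;2;6;29;12m🬂[38;2;7;32;13m[48;2;6;29;12m🬂[38;2;7;32;13m[48;2;6;29;12m🬂[38;2;7;32;13m[48;2;6;29;12m🬂[38;2;7;32;13m[48;2;6;29;12m🬂[38;2;6;30;12m[48;2;144;21;41m🬝[38;2;6;31;12m[48;2;150;21;43m🬊[38;2;7;32;13m[48;2;6;29;12m🬂[38;2;7;32;13m[48;2;6;29;12m🬂[38;2;7;32;13m[48;2;6;29;12m🬂[38;2;7;32;13m[48;2;6;29;12m🬂[38;2;7;32;13m[48;2;6;29;12m🬂[0m
[38;2;5;26;11m[48;2;4;23;10m🬎[38;2;5;26;11m[48;2;4;23;10m🬎[38;2;5;26;11m[48;2;4;23;10m🬎[38;2;5;26;11m[48;2;4;23;10m🬎[38;2;5;26;11m[48;2;4;23;10m🬎[38;2;108;15;30m[48;2;4;23;10m🬊[38;2;133;19;37m[48;2;28;15;12m🬎[38;2;106;15;30m[48;2;4;24;10m🬀[38;2;5;26;11m[48;2;4;23;10m🬎[38;2;5;26;11m[48;2;4;23;10m🬎[38;2;5;26;11m[48;2;4;23;10m🬎[38;2;5;26;11m[48;2;4;23;10m🬎[0m
[38;2;3;21;9m[48;2;3;18;8m🬎[38;2;3;21;9m[48;2;3;18;8m🬎[38;2;3;21;9m[48;2;3;18;8m🬎[38;2;3;21;9m[48;2;3;18;8m🬎[38;2;3;21;9m[48;2;3;18;8m🬎[38;2;3;21;9m[48;2;3;18;8m🬎[38;2;3;21;9m[48;2;3;18;8m🬎[38;2;3;21;9m[48;2;3;18;8m🬎[38;2;3;21;9m[48;2;3;18;8m🬎[38;2;3;21;9m[48;2;3;18;8m🬎[38;2;3;21;9m[48;2;3;18;8m🬎[38;2;3;21;9m[48;2;3;18;8m🬎[0m
[38;2;2;17;8m[48;2;2;14;7m🬂[38;2;2;17;8m[48;2;2;14;7m🬂[38;2;2;17;8m[48;2;2;14;7m🬂[38;2;2;17;8m[48;2;2;14;7m🬂[38;2;2;17;8m[48;2;2;14;7m🬂[38;2;2;17;8m[48;2;2;14;7m🬂[38;2;2;17;8m[48;2;2;14;7m🬂[38;2;2;17;8m[48;2;2;14;7m🬂[38;2;2;17;8m[48;2;2;14;7m🬂[38;2;2;17;8m[48;2;2;14;7m🬂[38;2;2;17;8m[48;2;2;14;7m🬂[38;2;2;17;8m[48;2;2;14;7m🬂[0m
</frame>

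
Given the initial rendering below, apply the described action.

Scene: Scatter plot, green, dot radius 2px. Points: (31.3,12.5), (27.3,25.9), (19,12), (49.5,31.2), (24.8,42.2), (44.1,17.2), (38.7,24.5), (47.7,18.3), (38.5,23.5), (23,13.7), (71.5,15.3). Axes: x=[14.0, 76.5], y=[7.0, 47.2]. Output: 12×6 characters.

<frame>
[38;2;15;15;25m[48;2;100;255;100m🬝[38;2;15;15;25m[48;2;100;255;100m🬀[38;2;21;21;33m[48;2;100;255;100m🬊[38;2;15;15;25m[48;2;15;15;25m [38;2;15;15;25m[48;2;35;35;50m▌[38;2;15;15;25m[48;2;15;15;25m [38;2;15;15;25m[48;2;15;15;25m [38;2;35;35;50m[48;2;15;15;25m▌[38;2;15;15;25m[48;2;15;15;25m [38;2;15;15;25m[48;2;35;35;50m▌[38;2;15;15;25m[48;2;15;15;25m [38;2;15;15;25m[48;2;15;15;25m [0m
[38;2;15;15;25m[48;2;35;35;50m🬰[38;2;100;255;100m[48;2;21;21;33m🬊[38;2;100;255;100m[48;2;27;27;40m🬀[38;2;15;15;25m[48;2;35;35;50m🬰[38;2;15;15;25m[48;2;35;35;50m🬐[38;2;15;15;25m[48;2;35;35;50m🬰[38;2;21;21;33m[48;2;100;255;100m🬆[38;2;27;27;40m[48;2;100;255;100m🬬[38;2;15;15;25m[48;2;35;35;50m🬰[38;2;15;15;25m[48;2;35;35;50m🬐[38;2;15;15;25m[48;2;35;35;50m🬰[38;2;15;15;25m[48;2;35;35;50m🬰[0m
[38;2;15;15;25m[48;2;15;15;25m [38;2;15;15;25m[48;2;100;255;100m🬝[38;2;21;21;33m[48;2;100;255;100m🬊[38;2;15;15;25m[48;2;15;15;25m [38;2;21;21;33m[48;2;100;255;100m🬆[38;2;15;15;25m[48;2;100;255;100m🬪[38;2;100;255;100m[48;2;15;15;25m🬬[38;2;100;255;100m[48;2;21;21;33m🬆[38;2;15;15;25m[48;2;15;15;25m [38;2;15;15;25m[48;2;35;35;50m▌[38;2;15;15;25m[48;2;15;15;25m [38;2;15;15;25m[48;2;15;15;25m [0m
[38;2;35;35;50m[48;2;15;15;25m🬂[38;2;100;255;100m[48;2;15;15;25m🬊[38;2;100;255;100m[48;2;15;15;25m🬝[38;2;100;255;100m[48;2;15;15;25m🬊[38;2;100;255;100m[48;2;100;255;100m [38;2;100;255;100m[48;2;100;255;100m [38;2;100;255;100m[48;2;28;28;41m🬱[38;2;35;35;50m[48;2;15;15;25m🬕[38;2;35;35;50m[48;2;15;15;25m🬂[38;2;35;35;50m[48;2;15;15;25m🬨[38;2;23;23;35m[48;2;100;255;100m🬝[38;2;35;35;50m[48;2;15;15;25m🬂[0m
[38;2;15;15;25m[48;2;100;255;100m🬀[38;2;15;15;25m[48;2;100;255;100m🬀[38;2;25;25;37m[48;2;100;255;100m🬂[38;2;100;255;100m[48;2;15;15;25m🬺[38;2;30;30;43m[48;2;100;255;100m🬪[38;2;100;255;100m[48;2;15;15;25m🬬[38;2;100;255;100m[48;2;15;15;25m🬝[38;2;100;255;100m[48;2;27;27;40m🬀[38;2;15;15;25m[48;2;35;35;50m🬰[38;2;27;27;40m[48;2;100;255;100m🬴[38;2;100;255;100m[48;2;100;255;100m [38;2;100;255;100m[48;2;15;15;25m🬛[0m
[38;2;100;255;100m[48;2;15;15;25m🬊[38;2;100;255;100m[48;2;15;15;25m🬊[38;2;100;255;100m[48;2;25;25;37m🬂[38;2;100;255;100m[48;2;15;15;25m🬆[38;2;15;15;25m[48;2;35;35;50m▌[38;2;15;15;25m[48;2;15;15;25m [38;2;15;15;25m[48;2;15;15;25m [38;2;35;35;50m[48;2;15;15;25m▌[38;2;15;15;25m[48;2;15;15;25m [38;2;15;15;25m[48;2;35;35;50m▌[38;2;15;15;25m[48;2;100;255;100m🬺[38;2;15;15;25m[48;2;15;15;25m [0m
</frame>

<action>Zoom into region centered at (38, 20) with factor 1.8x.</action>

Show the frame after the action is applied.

<frame>
[38;2;15;15;25m[48;2;15;15;25m [38;2;15;15;25m[48;2;15;15;25m [38;2;23;23;35m[48;2;100;255;100m🬬[38;2;15;15;25m[48;2;15;15;25m [38;2;15;15;25m[48;2;35;35;50m▌[38;2;15;15;25m[48;2;15;15;25m [38;2;15;15;25m[48;2;15;15;25m [38;2;35;35;50m[48;2;15;15;25m▌[38;2;15;15;25m[48;2;100;255;100m🬺[38;2;100;255;100m[48;2;15;15;25m🬬[38;2;100;255;100m[48;2;15;15;25m🬆[38;2;15;15;25m[48;2;15;15;25m [0m
[38;2;15;15;25m[48;2;35;35;50m🬰[38;2;15;15;25m[48;2;100;255;100m🬐[38;2;100;255;100m[48;2;100;255;100m [38;2;19;19;30m[48;2;100;255;100m🬸[38;2;27;27;40m[48;2;100;255;100m🬝[38;2;15;15;25m[48;2;100;255;100m🬀[38;2;21;21;33m[48;2;100;255;100m🬊[38;2;35;35;50m[48;2;15;15;25m🬛[38;2;15;15;25m[48;2;35;35;50m🬰[38;2;15;15;25m[48;2;35;35;50m🬐[38;2;15;15;25m[48;2;35;35;50m🬰[38;2;15;15;25m[48;2;35;35;50m🬰[0m
[38;2;15;15;25m[48;2;15;15;25m [38;2;15;15;25m[48;2;15;15;25m [38;2;100;255;100m[48;2;23;23;35m🬀[38;2;15;15;25m[48;2;15;15;25m [38;2;15;15;25m[48;2;35;35;50m▌[38;2;100;255;100m[48;2;15;15;25m🬊[38;2;100;255;100m[48;2;15;15;25m🬀[38;2;27;27;40m[48;2;100;255;100m🬝[38;2;15;15;25m[48;2;100;255;100m🬆[38;2;27;27;40m[48;2;100;255;100m🬬[38;2;15;15;25m[48;2;15;15;25m [38;2;15;15;25m[48;2;15;15;25m [0m
[38;2;23;23;35m[48;2;100;255;100m🬝[38;2;35;35;50m[48;2;15;15;25m🬂[38;2;35;35;50m[48;2;15;15;25m🬕[38;2;35;35;50m[48;2;15;15;25m🬂[38;2;35;35;50m[48;2;15;15;25m🬨[38;2;35;35;50m[48;2;15;15;25m🬂[38;2;23;23;35m[48;2;100;255;100m🬴[38;2;100;255;100m[48;2;100;255;100m [38;2;100;255;100m[48;2;100;255;100m [38;2;100;255;100m[48;2;28;28;41m🬆[38;2;35;35;50m[48;2;15;15;25m🬂[38;2;35;35;50m[48;2;15;15;25m🬂[0m
[38;2;100;255;100m[48;2;100;255;100m [38;2;100;255;100m[48;2;15;15;25m🬛[38;2;31;31;45m[48;2;100;255;100m🬝[38;2;15;15;25m[48;2;100;255;100m🬀[38;2;28;28;41m[48;2;100;255;100m🬊[38;2;15;15;25m[48;2;35;35;50m🬰[38;2;15;15;25m[48;2;35;35;50m🬰[38;2;100;255;100m[48;2;31;31;45m🬁[38;2;15;15;25m[48;2;35;35;50m🬰[38;2;15;15;25m[48;2;35;35;50m🬐[38;2;15;15;25m[48;2;35;35;50m🬰[38;2;15;15;25m[48;2;35;35;50m🬰[0m
[38;2;15;15;25m[48;2;100;255;100m🬺[38;2;15;15;25m[48;2;15;15;25m [38;2;35;35;50m[48;2;15;15;25m▌[38;2;100;255;100m[48;2;15;15;25m🬊[38;2;100;255;100m[48;2;27;27;40m🬀[38;2;15;15;25m[48;2;15;15;25m [38;2;15;15;25m[48;2;15;15;25m [38;2;35;35;50m[48;2;15;15;25m▌[38;2;15;15;25m[48;2;15;15;25m [38;2;15;15;25m[48;2;35;35;50m▌[38;2;15;15;25m[48;2;15;15;25m [38;2;15;15;25m[48;2;15;15;25m [0m
</frame>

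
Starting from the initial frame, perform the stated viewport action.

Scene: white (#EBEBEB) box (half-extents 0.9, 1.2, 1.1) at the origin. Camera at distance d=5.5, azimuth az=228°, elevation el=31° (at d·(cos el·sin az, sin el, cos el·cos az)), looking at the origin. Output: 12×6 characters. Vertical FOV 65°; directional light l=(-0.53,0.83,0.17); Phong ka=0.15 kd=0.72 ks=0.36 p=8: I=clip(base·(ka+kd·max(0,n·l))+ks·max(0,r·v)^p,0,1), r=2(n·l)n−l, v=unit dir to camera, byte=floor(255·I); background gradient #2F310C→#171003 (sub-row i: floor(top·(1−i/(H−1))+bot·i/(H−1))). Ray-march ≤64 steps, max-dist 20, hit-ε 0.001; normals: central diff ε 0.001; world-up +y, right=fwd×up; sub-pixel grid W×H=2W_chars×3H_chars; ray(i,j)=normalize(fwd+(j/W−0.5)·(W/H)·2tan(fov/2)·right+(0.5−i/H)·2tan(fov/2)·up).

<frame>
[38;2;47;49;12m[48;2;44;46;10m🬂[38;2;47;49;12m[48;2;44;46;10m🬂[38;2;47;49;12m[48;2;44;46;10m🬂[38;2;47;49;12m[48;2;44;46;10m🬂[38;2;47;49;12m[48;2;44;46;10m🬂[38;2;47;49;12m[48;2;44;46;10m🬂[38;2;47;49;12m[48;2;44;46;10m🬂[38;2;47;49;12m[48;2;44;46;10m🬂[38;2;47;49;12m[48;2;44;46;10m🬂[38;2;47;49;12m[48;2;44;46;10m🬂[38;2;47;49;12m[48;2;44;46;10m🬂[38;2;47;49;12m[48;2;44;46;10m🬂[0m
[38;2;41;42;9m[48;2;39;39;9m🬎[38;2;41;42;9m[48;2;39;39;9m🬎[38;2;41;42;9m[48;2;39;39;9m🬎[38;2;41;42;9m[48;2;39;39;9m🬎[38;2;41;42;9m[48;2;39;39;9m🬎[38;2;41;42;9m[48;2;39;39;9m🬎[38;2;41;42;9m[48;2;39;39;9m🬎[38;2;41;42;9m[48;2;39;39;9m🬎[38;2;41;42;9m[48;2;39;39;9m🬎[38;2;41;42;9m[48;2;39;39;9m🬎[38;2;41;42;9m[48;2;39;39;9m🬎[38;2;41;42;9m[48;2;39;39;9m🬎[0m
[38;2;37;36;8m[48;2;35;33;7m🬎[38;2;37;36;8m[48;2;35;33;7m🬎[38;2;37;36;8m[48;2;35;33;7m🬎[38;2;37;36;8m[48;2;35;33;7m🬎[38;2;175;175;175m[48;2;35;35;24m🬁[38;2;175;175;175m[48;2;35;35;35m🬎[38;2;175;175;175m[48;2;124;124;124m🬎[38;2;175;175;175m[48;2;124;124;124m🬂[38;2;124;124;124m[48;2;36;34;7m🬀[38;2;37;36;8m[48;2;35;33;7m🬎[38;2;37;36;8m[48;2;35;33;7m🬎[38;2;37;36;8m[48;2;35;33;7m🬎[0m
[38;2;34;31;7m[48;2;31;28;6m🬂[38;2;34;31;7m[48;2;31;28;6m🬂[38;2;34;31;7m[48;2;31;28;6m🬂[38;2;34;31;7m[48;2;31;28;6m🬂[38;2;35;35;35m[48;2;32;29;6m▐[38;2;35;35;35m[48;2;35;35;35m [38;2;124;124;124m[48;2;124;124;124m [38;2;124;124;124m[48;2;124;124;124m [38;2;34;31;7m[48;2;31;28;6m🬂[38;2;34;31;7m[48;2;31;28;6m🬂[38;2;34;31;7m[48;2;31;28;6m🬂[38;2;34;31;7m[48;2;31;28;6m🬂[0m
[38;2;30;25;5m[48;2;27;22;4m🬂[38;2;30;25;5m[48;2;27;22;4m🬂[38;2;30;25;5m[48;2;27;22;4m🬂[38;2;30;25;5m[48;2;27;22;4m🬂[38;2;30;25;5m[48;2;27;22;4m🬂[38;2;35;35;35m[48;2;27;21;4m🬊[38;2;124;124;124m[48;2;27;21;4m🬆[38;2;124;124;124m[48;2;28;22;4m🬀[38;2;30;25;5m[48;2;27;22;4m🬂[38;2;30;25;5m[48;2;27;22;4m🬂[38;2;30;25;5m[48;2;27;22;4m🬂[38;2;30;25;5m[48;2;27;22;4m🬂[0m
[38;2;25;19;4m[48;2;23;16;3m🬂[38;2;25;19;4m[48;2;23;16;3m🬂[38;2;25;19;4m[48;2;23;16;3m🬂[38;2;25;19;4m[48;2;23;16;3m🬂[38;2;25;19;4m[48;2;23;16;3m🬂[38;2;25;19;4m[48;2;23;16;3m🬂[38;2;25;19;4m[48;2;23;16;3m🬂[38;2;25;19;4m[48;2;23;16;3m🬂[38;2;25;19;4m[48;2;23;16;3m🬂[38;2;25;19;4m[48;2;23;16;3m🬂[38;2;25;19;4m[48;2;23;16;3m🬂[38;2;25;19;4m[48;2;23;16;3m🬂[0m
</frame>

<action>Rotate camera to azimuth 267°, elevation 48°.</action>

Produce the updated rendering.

<frame>
[38;2;47;49;12m[48;2;44;46;10m🬂[38;2;47;49;12m[48;2;44;46;10m🬂[38;2;47;49;12m[48;2;44;46;10m🬂[38;2;47;49;12m[48;2;44;46;10m🬂[38;2;47;49;12m[48;2;44;46;10m🬂[38;2;47;49;12m[48;2;44;46;10m🬂[38;2;47;49;12m[48;2;44;46;10m🬂[38;2;47;49;12m[48;2;44;46;10m🬂[38;2;47;49;12m[48;2;44;46;10m🬂[38;2;47;49;12m[48;2;44;46;10m🬂[38;2;47;49;12m[48;2;44;46;10m🬂[38;2;47;49;12m[48;2;44;46;10m🬂[0m
[38;2;41;42;9m[48;2;39;39;9m🬎[38;2;41;42;9m[48;2;39;39;9m🬎[38;2;41;42;9m[48;2;39;39;9m🬎[38;2;41;42;9m[48;2;39;39;9m🬎[38;2;41;42;9m[48;2;39;39;9m🬎[38;2;41;42;9m[48;2;39;39;9m🬎[38;2;41;41;9m[48;2;175;175;175m🬝[38;2;175;175;175m[48;2;41;41;9m🬏[38;2;41;42;9m[48;2;39;39;9m🬎[38;2;41;42;9m[48;2;39;39;9m🬎[38;2;41;42;9m[48;2;39;39;9m🬎[38;2;41;42;9m[48;2;39;39;9m🬎[0m
[38;2;37;36;8m[48;2;35;33;7m🬎[38;2;37;36;8m[48;2;35;33;7m🬎[38;2;37;36;8m[48;2;35;33;7m🬎[38;2;37;36;8m[48;2;35;33;7m🬎[38;2;175;175;175m[48;2;36;35;7m▐[38;2;175;175;175m[48;2;175;175;175m [38;2;175;175;175m[48;2;175;175;175m [38;2;175;175;175m[48;2;175;175;175m [38;2;37;36;8m[48;2;35;33;7m🬎[38;2;37;36;8m[48;2;35;33;7m🬎[38;2;37;36;8m[48;2;35;33;7m🬎[38;2;37;36;8m[48;2;35;33;7m🬎[0m
[38;2;34;31;7m[48;2;31;28;6m🬂[38;2;34;31;7m[48;2;31;28;6m🬂[38;2;34;31;7m[48;2;31;28;6m🬂[38;2;34;31;7m[48;2;31;28;6m🬂[38;2;124;124;124m[48;2;32;29;6m▐[38;2;124;124;124m[48;2;124;124;124m [38;2;124;124;124m[48;2;124;124;124m [38;2;124;124;124m[48;2;124;124;124m [38;2;34;31;7m[48;2;31;28;6m🬂[38;2;34;31;7m[48;2;31;28;6m🬂[38;2;34;31;7m[48;2;31;28;6m🬂[38;2;34;31;7m[48;2;31;28;6m🬂[0m
[38;2;30;25;5m[48;2;27;22;4m🬂[38;2;30;25;5m[48;2;27;22;4m🬂[38;2;30;25;5m[48;2;27;22;4m🬂[38;2;30;25;5m[48;2;27;22;4m🬂[38;2;30;25;5m[48;2;27;22;4m🬂[38;2;124;124;124m[48;2;27;22;4m🬂[38;2;124;124;124m[48;2;27;22;4m🬂[38;2;124;124;124m[48;2;28;22;4m🬀[38;2;30;25;5m[48;2;27;22;4m🬂[38;2;30;25;5m[48;2;27;22;4m🬂[38;2;30;25;5m[48;2;27;22;4m🬂[38;2;30;25;5m[48;2;27;22;4m🬂[0m
[38;2;25;19;4m[48;2;23;16;3m🬂[38;2;25;19;4m[48;2;23;16;3m🬂[38;2;25;19;4m[48;2;23;16;3m🬂[38;2;25;19;4m[48;2;23;16;3m🬂[38;2;25;19;4m[48;2;23;16;3m🬂[38;2;25;19;4m[48;2;23;16;3m🬂[38;2;25;19;4m[48;2;23;16;3m🬂[38;2;25;19;4m[48;2;23;16;3m🬂[38;2;25;19;4m[48;2;23;16;3m🬂[38;2;25;19;4m[48;2;23;16;3m🬂[38;2;25;19;4m[48;2;23;16;3m🬂[38;2;25;19;4m[48;2;23;16;3m🬂[0m
</frame>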